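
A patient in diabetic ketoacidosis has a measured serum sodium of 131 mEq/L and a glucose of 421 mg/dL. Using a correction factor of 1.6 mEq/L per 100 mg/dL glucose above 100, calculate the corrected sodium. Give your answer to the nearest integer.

136 mEq/L

Corrected Na = measured Na + 1.6 · (glucose − 100)/100
= 131 + 1.6 · (421 − 100)/100
= 131 + 5.1
= 136.1 mEq/L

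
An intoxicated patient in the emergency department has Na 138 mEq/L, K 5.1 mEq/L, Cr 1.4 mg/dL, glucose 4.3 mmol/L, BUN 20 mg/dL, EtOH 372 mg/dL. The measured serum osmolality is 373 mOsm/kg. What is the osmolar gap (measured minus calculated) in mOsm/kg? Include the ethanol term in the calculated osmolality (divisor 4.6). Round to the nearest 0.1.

4.7 mOsm/kg

Calculated osmolality = 2·Na + glucose + BUN/2.8 + ethanol/4.6
= 2·138 + 4.3 + 20/2.8 + 372/4.6
= 276 + 4.30 + 7.14 + 80.87
= 368.31 mOsm/kg ≈ 368.3 mOsm/kg
Osmolar gap = measured − calculated = 373 − 368.3 = 4.7 mOsm/kg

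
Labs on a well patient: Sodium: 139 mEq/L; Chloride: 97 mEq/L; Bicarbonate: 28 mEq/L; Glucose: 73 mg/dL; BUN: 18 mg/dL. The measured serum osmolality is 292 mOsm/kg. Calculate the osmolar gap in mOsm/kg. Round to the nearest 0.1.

3.5 mOsm/kg

Calculated osmolality = 2·Na + glucose/18 + BUN/2.8
= 2·139 + 73/18 + 18/2.8
= 278 + 4.06 + 6.43
= 288.49 mOsm/kg ≈ 288.5 mOsm/kg
Osmolar gap = measured − calculated = 292 − 288.5 = 3.5 mOsm/kg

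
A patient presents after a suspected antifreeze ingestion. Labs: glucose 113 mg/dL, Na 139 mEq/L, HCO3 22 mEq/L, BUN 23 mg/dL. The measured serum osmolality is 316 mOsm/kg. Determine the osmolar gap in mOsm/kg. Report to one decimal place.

Calculated osmolality = 2·Na + glucose/18 + BUN/2.8
= 2·139 + 113/18 + 23/2.8
= 278 + 6.28 + 8.21
= 292.49 mOsm/kg ≈ 292.5 mOsm/kg
Osmolar gap = measured − calculated = 316 − 292.5 = 23.5 mOsm/kg

23.5 mOsm/kg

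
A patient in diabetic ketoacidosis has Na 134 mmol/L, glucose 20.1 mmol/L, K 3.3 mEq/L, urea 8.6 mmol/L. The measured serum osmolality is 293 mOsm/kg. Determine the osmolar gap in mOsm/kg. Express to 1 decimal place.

Calculated osmolality = 2·Na + glucose + urea
= 2·134 + 20.1 + 8.6
= 268 + 20.10 + 8.60
= 296.7 mOsm/kg ≈ 296.7 mOsm/kg
Osmolar gap = measured − calculated = 293 − 296.7 = -3.7 mOsm/kg

-3.7 mOsm/kg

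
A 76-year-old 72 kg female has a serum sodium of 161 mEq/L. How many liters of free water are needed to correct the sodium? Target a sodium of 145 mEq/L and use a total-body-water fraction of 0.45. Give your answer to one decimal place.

TBW = 0.45 · 72 = 32.4 L
Free water deficit = TBW · (Na/145 − 1)
= 32.4 · (161/145 − 1)
= 32.4 · 0.1103
= 3.57 L

3.6 L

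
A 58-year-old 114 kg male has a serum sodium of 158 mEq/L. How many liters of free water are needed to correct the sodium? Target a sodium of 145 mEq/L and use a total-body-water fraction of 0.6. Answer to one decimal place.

TBW = 0.6 · 114 = 68.4 L
Free water deficit = TBW · (Na/145 − 1)
= 68.4 · (158/145 − 1)
= 68.4 · 0.0897
= 6.14 L

6.1 L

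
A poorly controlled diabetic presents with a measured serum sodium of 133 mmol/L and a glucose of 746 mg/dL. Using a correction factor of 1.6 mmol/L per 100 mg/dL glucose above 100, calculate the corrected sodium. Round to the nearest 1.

143 mmol/L

Corrected Na = measured Na + 1.6 · (glucose − 100)/100
= 133 + 1.6 · (746 − 100)/100
= 133 + 10.3
= 143.3 mmol/L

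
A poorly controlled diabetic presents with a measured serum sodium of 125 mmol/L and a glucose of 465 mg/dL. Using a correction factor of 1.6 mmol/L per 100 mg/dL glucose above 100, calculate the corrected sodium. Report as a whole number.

Corrected Na = measured Na + 1.6 · (glucose − 100)/100
= 125 + 1.6 · (465 − 100)/100
= 125 + 5.8
= 130.8 mmol/L

131 mmol/L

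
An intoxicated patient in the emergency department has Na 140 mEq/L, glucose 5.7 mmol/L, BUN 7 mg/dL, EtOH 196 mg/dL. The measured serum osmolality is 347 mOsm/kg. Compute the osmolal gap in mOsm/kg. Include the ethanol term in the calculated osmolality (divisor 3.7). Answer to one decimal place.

Calculated osmolality = 2·Na + glucose + BUN/2.8 + ethanol/3.7
= 2·140 + 5.7 + 7/2.8 + 196/3.7
= 280 + 5.70 + 2.50 + 52.97
= 341.17 mOsm/kg ≈ 341.2 mOsm/kg
Osmolar gap = measured − calculated = 347 − 341.2 = 5.8 mOsm/kg

5.8 mOsm/kg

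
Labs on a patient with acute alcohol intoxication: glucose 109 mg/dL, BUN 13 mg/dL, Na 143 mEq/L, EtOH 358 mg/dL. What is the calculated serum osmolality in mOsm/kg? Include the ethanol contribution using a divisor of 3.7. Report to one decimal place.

393.5 mOsm/kg

Calculated osmolality = 2·Na + glucose/18 + BUN/2.8 + ethanol/3.7
= 2·143 + 109/18 + 13/2.8 + 358/3.7
= 286 + 6.06 + 4.64 + 96.76
= 393.46 mOsm/kg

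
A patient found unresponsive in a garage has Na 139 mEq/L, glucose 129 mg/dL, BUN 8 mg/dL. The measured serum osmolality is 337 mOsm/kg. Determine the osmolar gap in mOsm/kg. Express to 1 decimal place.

Calculated osmolality = 2·Na + glucose/18 + BUN/2.8
= 2·139 + 129/18 + 8/2.8
= 278 + 7.17 + 2.86
= 288.03 mOsm/kg ≈ 288.0 mOsm/kg
Osmolar gap = measured − calculated = 337 − 288.0 = 49.0 mOsm/kg

49.0 mOsm/kg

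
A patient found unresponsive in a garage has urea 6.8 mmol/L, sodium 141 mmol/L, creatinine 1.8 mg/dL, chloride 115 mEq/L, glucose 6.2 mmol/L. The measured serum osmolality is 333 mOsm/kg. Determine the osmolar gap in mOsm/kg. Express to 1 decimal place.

38.0 mOsm/kg

Calculated osmolality = 2·Na + glucose + urea
= 2·141 + 6.2 + 6.8
= 282 + 6.20 + 6.80
= 295 mOsm/kg ≈ 295.0 mOsm/kg
Osmolar gap = measured − calculated = 333 − 295.0 = 38.0 mOsm/kg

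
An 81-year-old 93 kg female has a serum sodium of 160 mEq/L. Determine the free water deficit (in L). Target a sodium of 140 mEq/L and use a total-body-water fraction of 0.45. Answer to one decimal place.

TBW = 0.45 · 93 = 41.85 L
Free water deficit = TBW · (Na/140 − 1)
= 41.85 · (160/140 − 1)
= 41.85 · 0.1429
= 5.98 L

6.0 L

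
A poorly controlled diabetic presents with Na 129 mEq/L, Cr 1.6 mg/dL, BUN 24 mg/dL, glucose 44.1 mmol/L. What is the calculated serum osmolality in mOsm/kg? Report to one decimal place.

Calculated osmolality = 2·Na + glucose + BUN/2.8
= 2·129 + 44.1 + 24/2.8
= 258 + 44.10 + 8.57
= 310.67 mOsm/kg

310.7 mOsm/kg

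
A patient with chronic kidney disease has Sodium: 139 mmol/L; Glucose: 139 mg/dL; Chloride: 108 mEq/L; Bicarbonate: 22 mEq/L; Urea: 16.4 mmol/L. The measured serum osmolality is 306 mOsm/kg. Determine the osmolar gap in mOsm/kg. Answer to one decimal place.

Calculated osmolality = 2·Na + glucose/18 + urea
= 2·139 + 139/18 + 16.4
= 278 + 7.72 + 16.40
= 302.12 mOsm/kg ≈ 302.1 mOsm/kg
Osmolar gap = measured − calculated = 306 − 302.1 = 3.9 mOsm/kg

3.9 mOsm/kg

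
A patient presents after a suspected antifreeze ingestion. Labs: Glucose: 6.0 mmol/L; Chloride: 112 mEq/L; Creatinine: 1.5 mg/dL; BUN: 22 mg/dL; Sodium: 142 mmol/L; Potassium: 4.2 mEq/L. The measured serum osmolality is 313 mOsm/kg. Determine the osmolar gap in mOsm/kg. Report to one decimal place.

15.1 mOsm/kg

Calculated osmolality = 2·Na + glucose + BUN/2.8
= 2·142 + 6 + 22/2.8
= 284 + 6 + 7.86
= 297.86 mOsm/kg ≈ 297.9 mOsm/kg
Osmolar gap = measured − calculated = 313 − 297.9 = 15.1 mOsm/kg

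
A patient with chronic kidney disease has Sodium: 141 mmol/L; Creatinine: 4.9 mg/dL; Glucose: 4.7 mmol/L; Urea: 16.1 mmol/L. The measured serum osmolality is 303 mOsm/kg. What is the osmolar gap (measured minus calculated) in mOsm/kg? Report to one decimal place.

Calculated osmolality = 2·Na + glucose + urea
= 2·141 + 4.7 + 16.1
= 282 + 4.70 + 16.10
= 302.8 mOsm/kg ≈ 302.8 mOsm/kg
Osmolar gap = measured − calculated = 303 − 302.8 = 0.2 mOsm/kg

0.2 mOsm/kg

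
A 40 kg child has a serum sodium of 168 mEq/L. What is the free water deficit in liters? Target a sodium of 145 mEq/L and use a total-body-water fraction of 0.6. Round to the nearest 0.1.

3.8 L

TBW = 0.6 · 40 = 24 L
Free water deficit = TBW · (Na/145 − 1)
= 24 · (168/145 − 1)
= 24 · 0.1586
= 3.81 L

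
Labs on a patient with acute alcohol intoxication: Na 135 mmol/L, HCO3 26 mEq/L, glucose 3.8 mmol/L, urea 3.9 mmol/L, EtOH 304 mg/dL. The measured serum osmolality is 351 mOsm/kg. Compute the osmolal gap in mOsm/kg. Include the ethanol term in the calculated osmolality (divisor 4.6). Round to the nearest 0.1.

Calculated osmolality = 2·Na + glucose + urea + ethanol/4.6
= 2·135 + 3.8 + 3.9 + 304/4.6
= 270 + 3.80 + 3.90 + 66.09
= 343.79 mOsm/kg ≈ 343.8 mOsm/kg
Osmolar gap = measured − calculated = 351 − 343.8 = 7.2 mOsm/kg

7.2 mOsm/kg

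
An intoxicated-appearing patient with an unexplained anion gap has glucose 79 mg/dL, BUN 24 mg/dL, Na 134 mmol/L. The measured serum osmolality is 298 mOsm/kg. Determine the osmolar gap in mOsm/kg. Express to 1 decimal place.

17.0 mOsm/kg

Calculated osmolality = 2·Na + glucose/18 + BUN/2.8
= 2·134 + 79/18 + 24/2.8
= 268 + 4.39 + 8.57
= 280.96 mOsm/kg ≈ 281.0 mOsm/kg
Osmolar gap = measured − calculated = 298 − 281.0 = 17.0 mOsm/kg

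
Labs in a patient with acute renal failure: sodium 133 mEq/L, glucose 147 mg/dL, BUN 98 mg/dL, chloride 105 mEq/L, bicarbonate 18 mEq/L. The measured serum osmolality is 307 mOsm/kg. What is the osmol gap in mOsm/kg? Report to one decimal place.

-2.2 mOsm/kg

Calculated osmolality = 2·Na + glucose/18 + BUN/2.8
= 2·133 + 147/18 + 98/2.8
= 266 + 8.17 + 35
= 309.17 mOsm/kg ≈ 309.2 mOsm/kg
Osmolar gap = measured − calculated = 307 − 309.2 = -2.2 mOsm/kg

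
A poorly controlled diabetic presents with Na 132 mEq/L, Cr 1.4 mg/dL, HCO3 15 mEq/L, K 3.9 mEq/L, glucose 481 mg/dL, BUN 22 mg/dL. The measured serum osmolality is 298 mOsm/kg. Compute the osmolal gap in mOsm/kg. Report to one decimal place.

-0.6 mOsm/kg

Calculated osmolality = 2·Na + glucose/18 + BUN/2.8
= 2·132 + 481/18 + 22/2.8
= 264 + 26.72 + 7.86
= 298.58 mOsm/kg ≈ 298.6 mOsm/kg
Osmolar gap = measured − calculated = 298 − 298.6 = -0.6 mOsm/kg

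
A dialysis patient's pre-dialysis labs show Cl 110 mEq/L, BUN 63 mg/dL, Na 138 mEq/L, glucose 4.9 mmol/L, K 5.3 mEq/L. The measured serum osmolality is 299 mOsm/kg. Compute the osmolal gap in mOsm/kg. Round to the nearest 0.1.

Calculated osmolality = 2·Na + glucose + BUN/2.8
= 2·138 + 4.9 + 63/2.8
= 276 + 4.90 + 22.50
= 303.4 mOsm/kg ≈ 303.4 mOsm/kg
Osmolar gap = measured − calculated = 299 − 303.4 = -4.4 mOsm/kg

-4.4 mOsm/kg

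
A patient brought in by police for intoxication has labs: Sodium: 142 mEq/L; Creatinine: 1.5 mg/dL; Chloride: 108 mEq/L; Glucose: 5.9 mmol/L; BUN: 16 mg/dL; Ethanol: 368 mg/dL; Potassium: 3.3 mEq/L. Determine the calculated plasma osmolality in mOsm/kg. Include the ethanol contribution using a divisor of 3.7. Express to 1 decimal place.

395.1 mOsm/kg

Calculated osmolality = 2·Na + glucose + BUN/2.8 + ethanol/3.7
= 2·142 + 5.9 + 16/2.8 + 368/3.7
= 284 + 5.90 + 5.71 + 99.46
= 395.07 mOsm/kg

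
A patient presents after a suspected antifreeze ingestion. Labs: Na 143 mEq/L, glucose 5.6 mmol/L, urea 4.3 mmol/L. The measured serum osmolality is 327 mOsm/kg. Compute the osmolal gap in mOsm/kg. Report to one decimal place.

31.1 mOsm/kg

Calculated osmolality = 2·Na + glucose + urea
= 2·143 + 5.6 + 4.3
= 286 + 5.60 + 4.30
= 295.9 mOsm/kg ≈ 295.9 mOsm/kg
Osmolar gap = measured − calculated = 327 − 295.9 = 31.1 mOsm/kg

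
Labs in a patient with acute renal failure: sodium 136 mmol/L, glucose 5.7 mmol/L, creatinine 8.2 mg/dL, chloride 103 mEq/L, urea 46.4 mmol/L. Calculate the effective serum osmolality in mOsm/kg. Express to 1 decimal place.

Effective osmolality excludes urea (freely permeant across cell membranes):
2·Na + glucose
= 2·136 + 5.7
= 272 + 5.7
= 277.7 mOsm/kg

277.7 mOsm/kg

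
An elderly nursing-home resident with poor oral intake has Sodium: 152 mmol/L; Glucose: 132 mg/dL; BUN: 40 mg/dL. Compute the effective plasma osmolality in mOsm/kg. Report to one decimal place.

Effective osmolality excludes urea (freely permeant across cell membranes):
2·Na + glucose/18
= 2·152 + 132/18
= 304 + 7.33
= 311.33 mOsm/kg

311.3 mOsm/kg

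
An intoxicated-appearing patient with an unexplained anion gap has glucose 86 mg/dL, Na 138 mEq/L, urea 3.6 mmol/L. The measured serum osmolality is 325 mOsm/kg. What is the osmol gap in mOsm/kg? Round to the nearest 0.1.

40.6 mOsm/kg

Calculated osmolality = 2·Na + glucose/18 + urea
= 2·138 + 86/18 + 3.6
= 276 + 4.78 + 3.60
= 284.38 mOsm/kg ≈ 284.4 mOsm/kg
Osmolar gap = measured − calculated = 325 − 284.4 = 40.6 mOsm/kg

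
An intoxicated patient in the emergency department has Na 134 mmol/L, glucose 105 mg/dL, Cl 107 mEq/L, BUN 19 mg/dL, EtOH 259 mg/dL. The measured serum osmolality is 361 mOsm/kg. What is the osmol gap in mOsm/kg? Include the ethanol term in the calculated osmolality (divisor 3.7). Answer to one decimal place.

Calculated osmolality = 2·Na + glucose/18 + BUN/2.8 + ethanol/3.7
= 2·134 + 105/18 + 19/2.8 + 259/3.7
= 268 + 5.83 + 6.79 + 70
= 350.62 mOsm/kg ≈ 350.6 mOsm/kg
Osmolar gap = measured − calculated = 361 − 350.6 = 10.4 mOsm/kg

10.4 mOsm/kg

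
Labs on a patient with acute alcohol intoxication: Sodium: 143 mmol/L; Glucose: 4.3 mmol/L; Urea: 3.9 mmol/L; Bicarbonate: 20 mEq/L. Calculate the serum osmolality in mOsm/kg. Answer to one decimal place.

294.2 mOsm/kg

Calculated osmolality = 2·Na + glucose + urea
= 2·143 + 4.3 + 3.9
= 286 + 4.30 + 3.90
= 294.2 mOsm/kg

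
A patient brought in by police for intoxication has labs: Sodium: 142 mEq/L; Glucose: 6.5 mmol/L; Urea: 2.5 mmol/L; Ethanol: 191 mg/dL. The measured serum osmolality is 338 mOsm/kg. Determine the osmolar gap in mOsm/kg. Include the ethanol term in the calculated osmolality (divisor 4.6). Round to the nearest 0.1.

Calculated osmolality = 2·Na + glucose + urea + ethanol/4.6
= 2·142 + 6.5 + 2.5 + 191/4.6
= 284 + 6.50 + 2.50 + 41.52
= 334.52 mOsm/kg ≈ 334.5 mOsm/kg
Osmolar gap = measured − calculated = 338 − 334.5 = 3.5 mOsm/kg

3.5 mOsm/kg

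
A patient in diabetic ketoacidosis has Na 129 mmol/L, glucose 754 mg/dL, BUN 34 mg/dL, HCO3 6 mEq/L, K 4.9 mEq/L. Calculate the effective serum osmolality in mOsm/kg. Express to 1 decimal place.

Effective osmolality excludes urea (freely permeant across cell membranes):
2·Na + glucose/18
= 2·129 + 754/18
= 258 + 41.89
= 299.89 mOsm/kg

299.9 mOsm/kg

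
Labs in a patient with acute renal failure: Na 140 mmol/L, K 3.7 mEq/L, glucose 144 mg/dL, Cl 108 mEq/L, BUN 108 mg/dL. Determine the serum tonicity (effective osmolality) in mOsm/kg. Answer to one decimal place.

Effective osmolality excludes urea (freely permeant across cell membranes):
2·Na + glucose/18
= 2·140 + 144/18
= 280 + 8
= 288 mOsm/kg

288.0 mOsm/kg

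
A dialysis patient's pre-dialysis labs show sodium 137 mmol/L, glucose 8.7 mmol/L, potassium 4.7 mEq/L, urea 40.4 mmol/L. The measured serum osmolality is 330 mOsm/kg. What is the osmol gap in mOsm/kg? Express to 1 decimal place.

6.9 mOsm/kg

Calculated osmolality = 2·Na + glucose + urea
= 2·137 + 8.7 + 40.4
= 274 + 8.70 + 40.40
= 323.1 mOsm/kg ≈ 323.1 mOsm/kg
Osmolar gap = measured − calculated = 330 − 323.1 = 6.9 mOsm/kg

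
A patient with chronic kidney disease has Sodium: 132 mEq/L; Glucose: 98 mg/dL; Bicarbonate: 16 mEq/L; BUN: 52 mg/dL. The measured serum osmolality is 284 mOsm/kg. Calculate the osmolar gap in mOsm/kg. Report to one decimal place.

Calculated osmolality = 2·Na + glucose/18 + BUN/2.8
= 2·132 + 98/18 + 52/2.8
= 264 + 5.44 + 18.57
= 288.01 mOsm/kg ≈ 288.0 mOsm/kg
Osmolar gap = measured − calculated = 284 − 288.0 = -4.0 mOsm/kg

-4.0 mOsm/kg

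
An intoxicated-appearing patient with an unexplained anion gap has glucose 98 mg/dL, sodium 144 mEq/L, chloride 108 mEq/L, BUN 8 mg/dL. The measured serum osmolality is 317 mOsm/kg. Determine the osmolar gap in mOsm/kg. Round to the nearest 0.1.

Calculated osmolality = 2·Na + glucose/18 + BUN/2.8
= 2·144 + 98/18 + 8/2.8
= 288 + 5.44 + 2.86
= 296.3 mOsm/kg ≈ 296.3 mOsm/kg
Osmolar gap = measured − calculated = 317 − 296.3 = 20.7 mOsm/kg

20.7 mOsm/kg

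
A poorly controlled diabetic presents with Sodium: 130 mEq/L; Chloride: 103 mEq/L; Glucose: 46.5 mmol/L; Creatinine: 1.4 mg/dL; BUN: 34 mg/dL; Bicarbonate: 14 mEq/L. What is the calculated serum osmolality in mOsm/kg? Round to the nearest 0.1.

318.6 mOsm/kg

Calculated osmolality = 2·Na + glucose + BUN/2.8
= 2·130 + 46.5 + 34/2.8
= 260 + 46.50 + 12.14
= 318.64 mOsm/kg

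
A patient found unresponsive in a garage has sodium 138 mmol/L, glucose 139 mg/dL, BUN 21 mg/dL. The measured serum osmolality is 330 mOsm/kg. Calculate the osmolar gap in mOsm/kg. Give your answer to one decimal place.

38.8 mOsm/kg

Calculated osmolality = 2·Na + glucose/18 + BUN/2.8
= 2·138 + 139/18 + 21/2.8
= 276 + 7.72 + 7.50
= 291.22 mOsm/kg ≈ 291.2 mOsm/kg
Osmolar gap = measured − calculated = 330 − 291.2 = 38.8 mOsm/kg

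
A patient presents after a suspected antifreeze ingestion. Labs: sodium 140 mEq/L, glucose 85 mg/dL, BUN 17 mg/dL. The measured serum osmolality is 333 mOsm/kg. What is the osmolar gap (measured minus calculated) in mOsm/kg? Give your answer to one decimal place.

Calculated osmolality = 2·Na + glucose/18 + BUN/2.8
= 2·140 + 85/18 + 17/2.8
= 280 + 4.72 + 6.07
= 290.79 mOsm/kg ≈ 290.8 mOsm/kg
Osmolar gap = measured − calculated = 333 − 290.8 = 42.2 mOsm/kg

42.2 mOsm/kg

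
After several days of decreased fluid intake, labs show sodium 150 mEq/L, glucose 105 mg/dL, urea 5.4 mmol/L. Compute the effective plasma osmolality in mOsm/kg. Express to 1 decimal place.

Effective osmolality excludes urea (freely permeant across cell membranes):
2·Na + glucose/18
= 2·150 + 105/18
= 300 + 5.83
= 305.83 mOsm/kg

305.8 mOsm/kg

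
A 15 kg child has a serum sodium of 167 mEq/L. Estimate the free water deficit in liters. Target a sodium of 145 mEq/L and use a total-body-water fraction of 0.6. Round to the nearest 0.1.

1.4 L

TBW = 0.6 · 15 = 9 L
Free water deficit = TBW · (Na/145 − 1)
= 9 · (167/145 − 1)
= 9 · 0.1517
= 1.37 L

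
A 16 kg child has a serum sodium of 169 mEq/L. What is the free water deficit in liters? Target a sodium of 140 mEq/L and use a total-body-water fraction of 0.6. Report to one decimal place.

2.0 L

TBW = 0.6 · 16 = 9.6 L
Free water deficit = TBW · (Na/140 − 1)
= 9.6 · (169/140 − 1)
= 9.6 · 0.2071
= 1.99 L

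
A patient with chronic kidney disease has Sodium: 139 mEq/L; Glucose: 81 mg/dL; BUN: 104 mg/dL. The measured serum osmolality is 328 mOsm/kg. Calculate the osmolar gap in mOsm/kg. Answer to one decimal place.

Calculated osmolality = 2·Na + glucose/18 + BUN/2.8
= 2·139 + 81/18 + 104/2.8
= 278 + 4.50 + 37.14
= 319.64 mOsm/kg ≈ 319.6 mOsm/kg
Osmolar gap = measured − calculated = 328 − 319.6 = 8.4 mOsm/kg

8.4 mOsm/kg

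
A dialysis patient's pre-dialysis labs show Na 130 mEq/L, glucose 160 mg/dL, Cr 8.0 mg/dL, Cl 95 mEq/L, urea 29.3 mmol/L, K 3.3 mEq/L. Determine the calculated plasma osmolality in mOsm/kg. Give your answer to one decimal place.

Calculated osmolality = 2·Na + glucose/18 + urea
= 2·130 + 160/18 + 29.3
= 260 + 8.89 + 29.30
= 298.19 mOsm/kg

298.2 mOsm/kg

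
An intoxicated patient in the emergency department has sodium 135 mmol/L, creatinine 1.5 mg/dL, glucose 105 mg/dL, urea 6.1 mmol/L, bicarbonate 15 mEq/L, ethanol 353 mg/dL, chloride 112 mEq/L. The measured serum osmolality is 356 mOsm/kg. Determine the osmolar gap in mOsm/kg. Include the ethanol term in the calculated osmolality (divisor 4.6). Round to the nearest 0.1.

-2.7 mOsm/kg

Calculated osmolality = 2·Na + glucose/18 + urea + ethanol/4.6
= 2·135 + 105/18 + 6.1 + 353/4.6
= 270 + 5.83 + 6.10 + 76.74
= 358.67 mOsm/kg ≈ 358.7 mOsm/kg
Osmolar gap = measured − calculated = 356 − 358.7 = -2.7 mOsm/kg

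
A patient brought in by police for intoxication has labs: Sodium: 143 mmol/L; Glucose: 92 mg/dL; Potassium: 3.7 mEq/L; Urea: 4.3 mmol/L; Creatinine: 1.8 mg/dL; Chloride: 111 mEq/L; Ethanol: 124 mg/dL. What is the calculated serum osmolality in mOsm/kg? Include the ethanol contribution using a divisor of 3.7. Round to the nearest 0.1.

328.9 mOsm/kg

Calculated osmolality = 2·Na + glucose/18 + urea + ethanol/3.7
= 2·143 + 92/18 + 4.3 + 124/3.7
= 286 + 5.11 + 4.30 + 33.51
= 328.92 mOsm/kg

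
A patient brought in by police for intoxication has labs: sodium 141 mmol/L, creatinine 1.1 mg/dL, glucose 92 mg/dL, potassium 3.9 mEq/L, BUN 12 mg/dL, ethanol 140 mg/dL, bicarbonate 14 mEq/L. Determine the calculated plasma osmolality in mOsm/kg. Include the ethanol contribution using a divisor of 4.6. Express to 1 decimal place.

321.8 mOsm/kg

Calculated osmolality = 2·Na + glucose/18 + BUN/2.8 + ethanol/4.6
= 2·141 + 92/18 + 12/2.8 + 140/4.6
= 282 + 5.11 + 4.29 + 30.43
= 321.83 mOsm/kg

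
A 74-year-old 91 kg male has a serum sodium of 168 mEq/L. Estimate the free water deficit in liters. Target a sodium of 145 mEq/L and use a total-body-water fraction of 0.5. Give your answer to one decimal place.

7.2 L

TBW = 0.5 · 91 = 45.5 L
Free water deficit = TBW · (Na/145 − 1)
= 45.5 · (168/145 − 1)
= 45.5 · 0.1586
= 7.22 L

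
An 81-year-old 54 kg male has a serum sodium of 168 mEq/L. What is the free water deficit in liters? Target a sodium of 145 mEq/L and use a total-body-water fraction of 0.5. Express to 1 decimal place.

4.3 L

TBW = 0.5 · 54 = 27 L
Free water deficit = TBW · (Na/145 − 1)
= 27 · (168/145 − 1)
= 27 · 0.1586
= 4.28 L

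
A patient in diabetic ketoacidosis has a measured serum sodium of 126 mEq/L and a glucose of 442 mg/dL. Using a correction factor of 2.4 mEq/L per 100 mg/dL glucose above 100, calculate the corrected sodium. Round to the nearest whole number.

134 mEq/L

Corrected Na = measured Na + 2.4 · (glucose − 100)/100
= 126 + 2.4 · (442 − 100)/100
= 126 + 8.2
= 134.2 mEq/L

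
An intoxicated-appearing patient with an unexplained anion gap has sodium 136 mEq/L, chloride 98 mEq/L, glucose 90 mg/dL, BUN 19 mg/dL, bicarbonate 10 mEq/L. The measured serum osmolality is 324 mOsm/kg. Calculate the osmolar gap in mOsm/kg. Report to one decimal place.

Calculated osmolality = 2·Na + glucose/18 + BUN/2.8
= 2·136 + 90/18 + 19/2.8
= 272 + 5 + 6.79
= 283.79 mOsm/kg ≈ 283.8 mOsm/kg
Osmolar gap = measured − calculated = 324 − 283.8 = 40.2 mOsm/kg

40.2 mOsm/kg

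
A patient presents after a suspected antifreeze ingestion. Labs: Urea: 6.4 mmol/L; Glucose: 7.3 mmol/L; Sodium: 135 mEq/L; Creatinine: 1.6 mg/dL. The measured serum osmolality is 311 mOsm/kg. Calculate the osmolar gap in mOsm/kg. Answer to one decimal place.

27.3 mOsm/kg

Calculated osmolality = 2·Na + glucose + urea
= 2·135 + 7.3 + 6.4
= 270 + 7.30 + 6.40
= 283.7 mOsm/kg ≈ 283.7 mOsm/kg
Osmolar gap = measured − calculated = 311 − 283.7 = 27.3 mOsm/kg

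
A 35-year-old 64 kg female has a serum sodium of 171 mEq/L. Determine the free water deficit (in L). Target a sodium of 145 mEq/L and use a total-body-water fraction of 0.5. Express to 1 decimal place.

5.7 L

TBW = 0.5 · 64 = 32 L
Free water deficit = TBW · (Na/145 − 1)
= 32 · (171/145 − 1)
= 32 · 0.1793
= 5.74 L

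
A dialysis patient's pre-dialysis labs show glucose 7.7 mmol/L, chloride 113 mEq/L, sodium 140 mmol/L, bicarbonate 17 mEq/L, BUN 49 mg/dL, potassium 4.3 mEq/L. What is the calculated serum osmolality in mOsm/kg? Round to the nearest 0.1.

Calculated osmolality = 2·Na + glucose + BUN/2.8
= 2·140 + 7.7 + 49/2.8
= 280 + 7.70 + 17.50
= 305.2 mOsm/kg

305.2 mOsm/kg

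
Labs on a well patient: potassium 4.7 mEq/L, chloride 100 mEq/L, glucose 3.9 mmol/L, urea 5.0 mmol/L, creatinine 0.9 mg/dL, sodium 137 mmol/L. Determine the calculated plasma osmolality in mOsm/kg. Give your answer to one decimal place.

Calculated osmolality = 2·Na + glucose + urea
= 2·137 + 3.9 + 5
= 274 + 3.90 + 5
= 282.9 mOsm/kg

282.9 mOsm/kg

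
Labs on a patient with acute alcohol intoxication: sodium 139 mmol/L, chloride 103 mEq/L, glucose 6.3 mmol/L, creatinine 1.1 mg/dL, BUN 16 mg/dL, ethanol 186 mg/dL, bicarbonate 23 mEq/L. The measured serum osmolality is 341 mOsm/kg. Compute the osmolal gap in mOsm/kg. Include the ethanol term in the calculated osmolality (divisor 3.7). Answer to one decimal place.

0.7 mOsm/kg

Calculated osmolality = 2·Na + glucose + BUN/2.8 + ethanol/3.7
= 2·139 + 6.3 + 16/2.8 + 186/3.7
= 278 + 6.30 + 5.71 + 50.27
= 340.28 mOsm/kg ≈ 340.3 mOsm/kg
Osmolar gap = measured − calculated = 341 − 340.3 = 0.7 mOsm/kg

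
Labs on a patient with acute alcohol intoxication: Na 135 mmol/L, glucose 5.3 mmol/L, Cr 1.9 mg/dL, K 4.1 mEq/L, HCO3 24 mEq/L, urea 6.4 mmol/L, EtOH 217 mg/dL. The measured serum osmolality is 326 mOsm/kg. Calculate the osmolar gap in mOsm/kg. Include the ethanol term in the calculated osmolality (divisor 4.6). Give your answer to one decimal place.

Calculated osmolality = 2·Na + glucose + urea + ethanol/4.6
= 2·135 + 5.3 + 6.4 + 217/4.6
= 270 + 5.30 + 6.40 + 47.17
= 328.87 mOsm/kg ≈ 328.9 mOsm/kg
Osmolar gap = measured − calculated = 326 − 328.9 = -2.9 mOsm/kg

-2.9 mOsm/kg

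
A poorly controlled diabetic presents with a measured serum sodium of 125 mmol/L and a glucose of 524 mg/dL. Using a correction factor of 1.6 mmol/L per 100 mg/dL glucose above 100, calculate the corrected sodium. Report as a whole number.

Corrected Na = measured Na + 1.6 · (glucose − 100)/100
= 125 + 1.6 · (524 − 100)/100
= 125 + 6.8
= 131.8 mmol/L

132 mmol/L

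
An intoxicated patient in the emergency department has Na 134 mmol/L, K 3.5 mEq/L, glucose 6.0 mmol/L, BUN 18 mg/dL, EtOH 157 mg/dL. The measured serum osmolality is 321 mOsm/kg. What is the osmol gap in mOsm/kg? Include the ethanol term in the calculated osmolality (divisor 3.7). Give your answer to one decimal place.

Calculated osmolality = 2·Na + glucose + BUN/2.8 + ethanol/3.7
= 2·134 + 6 + 18/2.8 + 157/3.7
= 268 + 6 + 6.43 + 42.43
= 322.86 mOsm/kg ≈ 322.9 mOsm/kg
Osmolar gap = measured − calculated = 321 − 322.9 = -1.9 mOsm/kg

-1.9 mOsm/kg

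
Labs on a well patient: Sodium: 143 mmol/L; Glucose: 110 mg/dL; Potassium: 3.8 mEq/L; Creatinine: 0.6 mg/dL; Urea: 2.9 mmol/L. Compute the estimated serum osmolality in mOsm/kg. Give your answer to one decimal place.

Calculated osmolality = 2·Na + glucose/18 + urea
= 2·143 + 110/18 + 2.9
= 286 + 6.11 + 2.90
= 295.01 mOsm/kg

295.0 mOsm/kg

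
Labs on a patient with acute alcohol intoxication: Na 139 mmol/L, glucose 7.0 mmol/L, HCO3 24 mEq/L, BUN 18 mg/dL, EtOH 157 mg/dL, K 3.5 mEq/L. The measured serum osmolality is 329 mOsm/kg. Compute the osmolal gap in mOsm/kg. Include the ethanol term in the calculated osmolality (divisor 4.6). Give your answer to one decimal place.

3.4 mOsm/kg

Calculated osmolality = 2·Na + glucose + BUN/2.8 + ethanol/4.6
= 2·139 + 7 + 18/2.8 + 157/4.6
= 278 + 7 + 6.43 + 34.13
= 325.56 mOsm/kg ≈ 325.6 mOsm/kg
Osmolar gap = measured − calculated = 329 − 325.6 = 3.4 mOsm/kg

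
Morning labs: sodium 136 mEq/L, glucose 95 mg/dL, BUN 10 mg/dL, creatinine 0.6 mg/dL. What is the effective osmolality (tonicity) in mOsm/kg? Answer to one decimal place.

277.3 mOsm/kg

Effective osmolality excludes urea (freely permeant across cell membranes):
2·Na + glucose/18
= 2·136 + 95/18
= 272 + 5.28
= 277.28 mOsm/kg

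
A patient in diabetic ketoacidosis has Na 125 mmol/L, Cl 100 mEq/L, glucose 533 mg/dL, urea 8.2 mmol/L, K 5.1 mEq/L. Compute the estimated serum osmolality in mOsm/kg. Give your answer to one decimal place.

287.8 mOsm/kg

Calculated osmolality = 2·Na + glucose/18 + urea
= 2·125 + 533/18 + 8.2
= 250 + 29.61 + 8.20
= 287.81 mOsm/kg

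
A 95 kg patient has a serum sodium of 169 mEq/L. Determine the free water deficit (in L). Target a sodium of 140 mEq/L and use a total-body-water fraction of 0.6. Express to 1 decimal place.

TBW = 0.6 · 95 = 57 L
Free water deficit = TBW · (Na/140 − 1)
= 57 · (169/140 − 1)
= 57 · 0.2071
= 11.8 L

11.8 L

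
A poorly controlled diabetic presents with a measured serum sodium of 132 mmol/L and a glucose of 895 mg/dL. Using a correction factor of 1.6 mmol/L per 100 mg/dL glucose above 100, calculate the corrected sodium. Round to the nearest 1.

Corrected Na = measured Na + 1.6 · (glucose − 100)/100
= 132 + 1.6 · (895 − 100)/100
= 132 + 12.7
= 144.7 mmol/L

145 mmol/L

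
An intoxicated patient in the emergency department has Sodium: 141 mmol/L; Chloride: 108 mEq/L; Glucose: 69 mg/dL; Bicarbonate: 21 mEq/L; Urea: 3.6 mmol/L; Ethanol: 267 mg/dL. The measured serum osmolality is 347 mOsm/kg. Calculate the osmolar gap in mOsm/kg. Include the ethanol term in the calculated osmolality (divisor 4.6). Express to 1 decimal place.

-0.5 mOsm/kg

Calculated osmolality = 2·Na + glucose/18 + urea + ethanol/4.6
= 2·141 + 69/18 + 3.6 + 267/4.6
= 282 + 3.83 + 3.60 + 58.04
= 347.47 mOsm/kg ≈ 347.5 mOsm/kg
Osmolar gap = measured − calculated = 347 − 347.5 = -0.5 mOsm/kg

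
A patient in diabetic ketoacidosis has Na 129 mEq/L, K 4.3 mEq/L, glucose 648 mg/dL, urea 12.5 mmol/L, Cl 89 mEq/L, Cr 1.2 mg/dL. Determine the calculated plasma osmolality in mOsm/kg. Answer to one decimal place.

306.5 mOsm/kg

Calculated osmolality = 2·Na + glucose/18 + urea
= 2·129 + 648/18 + 12.5
= 258 + 36 + 12.50
= 306.5 mOsm/kg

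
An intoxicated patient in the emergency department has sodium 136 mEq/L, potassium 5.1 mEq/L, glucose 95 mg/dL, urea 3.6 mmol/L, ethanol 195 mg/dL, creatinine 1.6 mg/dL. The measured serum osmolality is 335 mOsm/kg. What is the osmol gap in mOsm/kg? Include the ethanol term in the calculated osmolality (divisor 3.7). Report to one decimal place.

1.4 mOsm/kg

Calculated osmolality = 2·Na + glucose/18 + urea + ethanol/3.7
= 2·136 + 95/18 + 3.6 + 195/3.7
= 272 + 5.28 + 3.60 + 52.70
= 333.58 mOsm/kg ≈ 333.6 mOsm/kg
Osmolar gap = measured − calculated = 335 − 333.6 = 1.4 mOsm/kg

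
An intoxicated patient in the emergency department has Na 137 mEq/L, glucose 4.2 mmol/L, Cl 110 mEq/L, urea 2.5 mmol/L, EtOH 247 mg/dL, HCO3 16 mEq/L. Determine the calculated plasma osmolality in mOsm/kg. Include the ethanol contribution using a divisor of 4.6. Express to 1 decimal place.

334.4 mOsm/kg

Calculated osmolality = 2·Na + glucose + urea + ethanol/4.6
= 2·137 + 4.2 + 2.5 + 247/4.6
= 274 + 4.20 + 2.50 + 53.70
= 334.4 mOsm/kg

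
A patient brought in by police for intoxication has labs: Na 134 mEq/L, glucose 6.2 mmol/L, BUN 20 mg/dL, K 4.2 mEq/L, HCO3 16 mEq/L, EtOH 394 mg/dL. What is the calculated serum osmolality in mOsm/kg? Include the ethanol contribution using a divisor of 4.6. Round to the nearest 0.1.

367.0 mOsm/kg

Calculated osmolality = 2·Na + glucose + BUN/2.8 + ethanol/4.6
= 2·134 + 6.2 + 20/2.8 + 394/4.6
= 268 + 6.20 + 7.14 + 85.65
= 366.99 mOsm/kg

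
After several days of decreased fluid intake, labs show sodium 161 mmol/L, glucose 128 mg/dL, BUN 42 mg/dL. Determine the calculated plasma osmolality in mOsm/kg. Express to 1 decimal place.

344.1 mOsm/kg

Calculated osmolality = 2·Na + glucose/18 + BUN/2.8
= 2·161 + 128/18 + 42/2.8
= 322 + 7.11 + 15
= 344.11 mOsm/kg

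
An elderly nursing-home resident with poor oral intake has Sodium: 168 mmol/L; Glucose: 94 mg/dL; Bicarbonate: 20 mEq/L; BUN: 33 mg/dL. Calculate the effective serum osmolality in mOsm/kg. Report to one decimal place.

341.2 mOsm/kg

Effective osmolality excludes urea (freely permeant across cell membranes):
2·Na + glucose/18
= 2·168 + 94/18
= 336 + 5.22
= 341.22 mOsm/kg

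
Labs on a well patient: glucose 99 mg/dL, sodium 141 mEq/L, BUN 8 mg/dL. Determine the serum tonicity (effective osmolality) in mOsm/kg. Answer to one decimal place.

287.5 mOsm/kg

Effective osmolality excludes urea (freely permeant across cell membranes):
2·Na + glucose/18
= 2·141 + 99/18
= 282 + 5.5
= 287.5 mOsm/kg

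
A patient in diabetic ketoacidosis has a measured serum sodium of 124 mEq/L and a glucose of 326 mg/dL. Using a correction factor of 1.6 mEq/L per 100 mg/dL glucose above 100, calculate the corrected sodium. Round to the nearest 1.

128 mEq/L

Corrected Na = measured Na + 1.6 · (glucose − 100)/100
= 124 + 1.6 · (326 − 100)/100
= 124 + 3.6
= 127.6 mEq/L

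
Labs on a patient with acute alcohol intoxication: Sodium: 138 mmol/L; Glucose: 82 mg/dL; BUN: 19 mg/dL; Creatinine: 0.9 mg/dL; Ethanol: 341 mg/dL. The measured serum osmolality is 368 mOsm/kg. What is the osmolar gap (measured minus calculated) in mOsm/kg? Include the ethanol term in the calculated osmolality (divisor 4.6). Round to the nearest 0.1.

Calculated osmolality = 2·Na + glucose/18 + BUN/2.8 + ethanol/4.6
= 2·138 + 82/18 + 19/2.8 + 341/4.6
= 276 + 4.56 + 6.79 + 74.13
= 361.48 mOsm/kg ≈ 361.5 mOsm/kg
Osmolar gap = measured − calculated = 368 − 361.5 = 6.5 mOsm/kg

6.5 mOsm/kg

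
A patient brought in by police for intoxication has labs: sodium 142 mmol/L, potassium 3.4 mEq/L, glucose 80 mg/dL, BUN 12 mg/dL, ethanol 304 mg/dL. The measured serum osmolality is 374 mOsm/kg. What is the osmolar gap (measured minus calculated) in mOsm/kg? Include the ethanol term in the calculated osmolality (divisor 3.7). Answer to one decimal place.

Calculated osmolality = 2·Na + glucose/18 + BUN/2.8 + ethanol/3.7
= 2·142 + 80/18 + 12/2.8 + 304/3.7
= 284 + 4.44 + 4.29 + 82.16
= 374.89 mOsm/kg ≈ 374.9 mOsm/kg
Osmolar gap = measured − calculated = 374 − 374.9 = -0.9 mOsm/kg

-0.9 mOsm/kg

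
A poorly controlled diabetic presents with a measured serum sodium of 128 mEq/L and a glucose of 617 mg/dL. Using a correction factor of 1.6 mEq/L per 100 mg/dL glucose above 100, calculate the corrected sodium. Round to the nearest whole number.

136 mEq/L

Corrected Na = measured Na + 1.6 · (glucose − 100)/100
= 128 + 1.6 · (617 − 100)/100
= 128 + 8.3
= 136.3 mEq/L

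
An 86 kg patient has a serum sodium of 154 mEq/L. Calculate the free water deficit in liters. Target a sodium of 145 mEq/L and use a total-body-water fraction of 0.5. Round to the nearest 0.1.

TBW = 0.5 · 86 = 43 L
Free water deficit = TBW · (Na/145 − 1)
= 43 · (154/145 − 1)
= 43 · 0.0621
= 2.67 L

2.7 L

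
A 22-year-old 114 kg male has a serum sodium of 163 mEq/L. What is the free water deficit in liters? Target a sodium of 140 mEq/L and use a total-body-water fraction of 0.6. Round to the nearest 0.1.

TBW = 0.6 · 114 = 68.4 L
Free water deficit = TBW · (Na/140 − 1)
= 68.4 · (163/140 − 1)
= 68.4 · 0.1643
= 11.24 L

11.2 L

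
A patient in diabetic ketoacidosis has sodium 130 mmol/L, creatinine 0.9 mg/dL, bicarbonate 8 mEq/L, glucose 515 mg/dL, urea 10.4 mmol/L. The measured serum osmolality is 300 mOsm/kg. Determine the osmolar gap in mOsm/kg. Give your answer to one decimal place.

1.0 mOsm/kg

Calculated osmolality = 2·Na + glucose/18 + urea
= 2·130 + 515/18 + 10.4
= 260 + 28.61 + 10.40
= 299.01 mOsm/kg ≈ 299.0 mOsm/kg
Osmolar gap = measured − calculated = 300 − 299.0 = 1.0 mOsm/kg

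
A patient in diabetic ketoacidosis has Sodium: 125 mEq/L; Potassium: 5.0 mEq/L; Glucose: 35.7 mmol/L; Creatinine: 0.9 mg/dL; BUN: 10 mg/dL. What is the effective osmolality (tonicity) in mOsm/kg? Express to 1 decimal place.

285.7 mOsm/kg

Effective osmolality excludes urea (freely permeant across cell membranes):
2·Na + glucose
= 2·125 + 35.7
= 250 + 35.7
= 285.7 mOsm/kg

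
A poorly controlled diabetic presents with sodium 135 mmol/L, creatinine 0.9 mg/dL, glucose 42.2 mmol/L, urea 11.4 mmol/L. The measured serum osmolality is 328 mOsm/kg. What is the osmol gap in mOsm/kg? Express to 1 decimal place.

4.4 mOsm/kg

Calculated osmolality = 2·Na + glucose + urea
= 2·135 + 42.2 + 11.4
= 270 + 42.20 + 11.40
= 323.6 mOsm/kg ≈ 323.6 mOsm/kg
Osmolar gap = measured − calculated = 328 − 323.6 = 4.4 mOsm/kg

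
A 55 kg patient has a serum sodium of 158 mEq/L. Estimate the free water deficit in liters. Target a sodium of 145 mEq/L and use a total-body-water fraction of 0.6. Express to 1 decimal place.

TBW = 0.6 · 55 = 33 L
Free water deficit = TBW · (Na/145 − 1)
= 33 · (158/145 − 1)
= 33 · 0.0897
= 2.96 L

3.0 L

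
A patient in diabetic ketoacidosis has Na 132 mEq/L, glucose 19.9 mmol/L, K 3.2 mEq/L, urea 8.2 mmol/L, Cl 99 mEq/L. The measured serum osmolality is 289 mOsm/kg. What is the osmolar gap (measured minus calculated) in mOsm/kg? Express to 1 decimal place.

-3.1 mOsm/kg

Calculated osmolality = 2·Na + glucose + urea
= 2·132 + 19.9 + 8.2
= 264 + 19.90 + 8.20
= 292.1 mOsm/kg ≈ 292.1 mOsm/kg
Osmolar gap = measured − calculated = 289 − 292.1 = -3.1 mOsm/kg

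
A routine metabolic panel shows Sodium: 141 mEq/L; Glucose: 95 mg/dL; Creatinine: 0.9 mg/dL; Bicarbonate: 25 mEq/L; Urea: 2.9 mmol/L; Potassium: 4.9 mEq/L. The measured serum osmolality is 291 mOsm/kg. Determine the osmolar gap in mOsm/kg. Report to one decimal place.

Calculated osmolality = 2·Na + glucose/18 + urea
= 2·141 + 95/18 + 2.9
= 282 + 5.28 + 2.90
= 290.18 mOsm/kg ≈ 290.2 mOsm/kg
Osmolar gap = measured − calculated = 291 − 290.2 = 0.8 mOsm/kg

0.8 mOsm/kg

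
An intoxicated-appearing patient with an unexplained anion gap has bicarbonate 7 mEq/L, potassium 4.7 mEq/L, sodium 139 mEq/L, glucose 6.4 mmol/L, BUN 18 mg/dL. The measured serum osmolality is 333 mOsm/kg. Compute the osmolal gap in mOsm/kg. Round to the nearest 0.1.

Calculated osmolality = 2·Na + glucose + BUN/2.8
= 2·139 + 6.4 + 18/2.8
= 278 + 6.40 + 6.43
= 290.83 mOsm/kg ≈ 290.8 mOsm/kg
Osmolar gap = measured − calculated = 333 − 290.8 = 42.2 mOsm/kg

42.2 mOsm/kg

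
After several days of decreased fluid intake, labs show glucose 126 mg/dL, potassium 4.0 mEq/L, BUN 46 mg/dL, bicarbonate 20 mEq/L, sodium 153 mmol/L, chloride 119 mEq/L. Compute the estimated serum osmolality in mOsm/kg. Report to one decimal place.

329.4 mOsm/kg

Calculated osmolality = 2·Na + glucose/18 + BUN/2.8
= 2·153 + 126/18 + 46/2.8
= 306 + 7 + 16.43
= 329.43 mOsm/kg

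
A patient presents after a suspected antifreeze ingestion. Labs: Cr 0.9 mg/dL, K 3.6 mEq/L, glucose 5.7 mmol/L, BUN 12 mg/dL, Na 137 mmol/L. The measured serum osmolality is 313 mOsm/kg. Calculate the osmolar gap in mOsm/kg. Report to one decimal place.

Calculated osmolality = 2·Na + glucose + BUN/2.8
= 2·137 + 5.7 + 12/2.8
= 274 + 5.70 + 4.29
= 283.99 mOsm/kg ≈ 284.0 mOsm/kg
Osmolar gap = measured − calculated = 313 − 284.0 = 29.0 mOsm/kg

29.0 mOsm/kg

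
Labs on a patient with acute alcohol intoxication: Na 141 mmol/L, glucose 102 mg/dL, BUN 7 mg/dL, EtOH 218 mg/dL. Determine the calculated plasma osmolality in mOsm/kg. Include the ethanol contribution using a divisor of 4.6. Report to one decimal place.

337.6 mOsm/kg

Calculated osmolality = 2·Na + glucose/18 + BUN/2.8 + ethanol/4.6
= 2·141 + 102/18 + 7/2.8 + 218/4.6
= 282 + 5.67 + 2.50 + 47.39
= 337.56 mOsm/kg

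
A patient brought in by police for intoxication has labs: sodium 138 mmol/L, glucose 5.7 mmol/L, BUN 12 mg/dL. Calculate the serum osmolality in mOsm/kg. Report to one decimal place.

286.0 mOsm/kg

Calculated osmolality = 2·Na + glucose + BUN/2.8
= 2·138 + 5.7 + 12/2.8
= 276 + 5.70 + 4.29
= 285.99 mOsm/kg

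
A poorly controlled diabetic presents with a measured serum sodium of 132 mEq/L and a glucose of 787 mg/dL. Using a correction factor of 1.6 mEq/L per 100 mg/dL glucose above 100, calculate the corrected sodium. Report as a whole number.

143 mEq/L

Corrected Na = measured Na + 1.6 · (glucose − 100)/100
= 132 + 1.6 · (787 − 100)/100
= 132 + 11
= 143 mEq/L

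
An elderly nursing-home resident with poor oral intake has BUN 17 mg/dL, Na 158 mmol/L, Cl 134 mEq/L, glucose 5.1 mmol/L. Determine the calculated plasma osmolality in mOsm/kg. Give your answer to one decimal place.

327.2 mOsm/kg

Calculated osmolality = 2·Na + glucose + BUN/2.8
= 2·158 + 5.1 + 17/2.8
= 316 + 5.10 + 6.07
= 327.17 mOsm/kg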